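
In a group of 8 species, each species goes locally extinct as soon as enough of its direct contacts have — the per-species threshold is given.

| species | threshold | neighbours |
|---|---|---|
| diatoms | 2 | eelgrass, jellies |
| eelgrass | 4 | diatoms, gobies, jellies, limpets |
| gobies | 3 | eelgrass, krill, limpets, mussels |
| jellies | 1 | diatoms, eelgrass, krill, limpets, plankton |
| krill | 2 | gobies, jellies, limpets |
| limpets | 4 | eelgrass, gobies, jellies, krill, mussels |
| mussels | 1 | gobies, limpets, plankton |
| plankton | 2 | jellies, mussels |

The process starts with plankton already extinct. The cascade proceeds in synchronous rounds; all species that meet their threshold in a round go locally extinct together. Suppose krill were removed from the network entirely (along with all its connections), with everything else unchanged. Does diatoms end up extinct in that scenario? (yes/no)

no

With krill removed:
Round 1 — plankton goes locally extinct (initial).
Round 2 — checking thresholds:
  jellies: 1 of 4 neighbours ≥ 1, goes locally extinct.
  mussels: 1 of 3 neighbours ≥ 1, goes locally extinct.
Round 3 — no new extinctions; cascade stops.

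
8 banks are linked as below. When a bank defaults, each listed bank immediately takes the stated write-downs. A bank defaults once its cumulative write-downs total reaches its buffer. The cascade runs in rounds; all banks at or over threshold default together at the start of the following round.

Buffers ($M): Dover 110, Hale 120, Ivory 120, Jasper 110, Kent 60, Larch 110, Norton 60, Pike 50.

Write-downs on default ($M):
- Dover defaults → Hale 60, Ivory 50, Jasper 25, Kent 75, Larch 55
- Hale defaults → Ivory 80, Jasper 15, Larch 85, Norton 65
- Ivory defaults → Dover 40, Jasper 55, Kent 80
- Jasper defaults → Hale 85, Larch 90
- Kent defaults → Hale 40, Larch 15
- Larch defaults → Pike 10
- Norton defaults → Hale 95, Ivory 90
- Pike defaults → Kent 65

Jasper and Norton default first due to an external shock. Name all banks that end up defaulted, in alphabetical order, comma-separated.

Hale, Ivory, Jasper, Kent, Larch, Norton

Round 1 — Jasper, Norton default (initial).
  Hale: +85+95 → 180 ≥ 120
  Ivory: +90 → 90 < 120
  Larch: +90 → 90 < 110
Round 2 — Hale defaults.
  Ivory: +80 → 170 ≥ 120
  Larch: +85 → 175 ≥ 110
Round 3 — Ivory, Larch default.
  Dover: +40 → 40 < 110
  Kent: +80 → 80 ≥ 60
  Pike: +10 → 10 < 50
Round 4 — Kent defaults.
No further defaults.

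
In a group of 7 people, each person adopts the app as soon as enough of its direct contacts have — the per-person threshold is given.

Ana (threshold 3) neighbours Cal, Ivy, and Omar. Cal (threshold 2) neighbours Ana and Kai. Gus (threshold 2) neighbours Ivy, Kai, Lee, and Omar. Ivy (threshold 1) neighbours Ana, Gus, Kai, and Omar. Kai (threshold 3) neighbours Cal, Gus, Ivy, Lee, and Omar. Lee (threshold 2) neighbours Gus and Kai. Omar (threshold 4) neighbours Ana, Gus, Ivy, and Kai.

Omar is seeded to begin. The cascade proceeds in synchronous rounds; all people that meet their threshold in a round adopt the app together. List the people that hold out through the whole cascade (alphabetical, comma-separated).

Round 1 — Omar adopts the app (initial).
Round 2 — checking thresholds:
  Ana: 1 of 3 neighbours < 3, below threshold.
  Gus: 1 of 4 neighbours < 2, below threshold.
  Ivy: 1 of 4 neighbours ≥ 1, adopts the app.
  Kai: 1 of 5 neighbours < 3, below threshold.
Round 3 — checking thresholds:
  Ana: 2 of 3 neighbours < 3, below threshold.
  Gus: 2 of 4 neighbours ≥ 2, adopts the app.
  Kai: 2 of 5 neighbours < 3, below threshold.
Round 4 — checking thresholds:
  Ana: 2 of 3 neighbours < 3, below threshold.
  Kai: 3 of 5 neighbours ≥ 3, adopts the app.
  Lee: 1 of 2 neighbours < 2, below threshold.
Round 5 — checking thresholds:
  Ana: 2 of 3 neighbours < 3, below threshold.
  Cal: 1 of 2 neighbours < 2, below threshold.
  Lee: 2 of 2 neighbours ≥ 2, adopts the app.
Round 6 — no new adoptions; cascade stops.

Ana, Cal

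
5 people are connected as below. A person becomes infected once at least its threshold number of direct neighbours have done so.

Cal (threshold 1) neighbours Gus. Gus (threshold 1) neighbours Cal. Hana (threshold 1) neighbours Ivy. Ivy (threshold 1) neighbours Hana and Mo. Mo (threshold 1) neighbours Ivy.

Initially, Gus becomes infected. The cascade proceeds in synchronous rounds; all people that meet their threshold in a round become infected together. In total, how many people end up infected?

2

Round 1 — Gus becomes infected (initial).
Round 2 — checking thresholds:
  Cal: 1 of 1 neighbours ≥ 1, becomes infected.
Round 3 — no new infections; cascade stops.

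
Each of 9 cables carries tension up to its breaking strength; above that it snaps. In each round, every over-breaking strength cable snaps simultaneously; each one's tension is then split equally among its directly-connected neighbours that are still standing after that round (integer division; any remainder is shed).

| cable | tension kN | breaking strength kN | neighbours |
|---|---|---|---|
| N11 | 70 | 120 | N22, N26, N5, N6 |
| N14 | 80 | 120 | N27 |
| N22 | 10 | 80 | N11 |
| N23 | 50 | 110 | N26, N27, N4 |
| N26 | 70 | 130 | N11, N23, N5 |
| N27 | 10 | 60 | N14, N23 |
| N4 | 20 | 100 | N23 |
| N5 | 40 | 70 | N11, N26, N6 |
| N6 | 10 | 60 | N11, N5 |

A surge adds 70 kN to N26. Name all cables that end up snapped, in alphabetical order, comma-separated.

Round 1 — N26 at 140 > 130. N26 snaps.
  N26 sheds 140 kN to N11, N23, N5: 46 each (2 lost).
    N11: 70+46 = 116 ≤ 120
    N23: 50+46 = 96 ≤ 110
    N5: 40+46 = 86 > 70
Round 2 — N5 snaps.
  N5 sheds 86 kN to N11, N6: 43 each.
    N11: 116+43 = 159 > 120
    N6: 10+43 = 53 ≤ 60
Round 3 — N11 snaps.
  N11 sheds 159 kN to N22, N6: 79 each (1 lost).
    N22: 10+79 = 89 > 80
    N6: 53+79 = 132 > 60
Round 4 — N22, N6 snap.
  N22 sheds 89 kN: no online neighbours, lost.
  N6 sheds 132 kN: no online neighbours, lost.
No further breaks.

N11, N22, N26, N5, N6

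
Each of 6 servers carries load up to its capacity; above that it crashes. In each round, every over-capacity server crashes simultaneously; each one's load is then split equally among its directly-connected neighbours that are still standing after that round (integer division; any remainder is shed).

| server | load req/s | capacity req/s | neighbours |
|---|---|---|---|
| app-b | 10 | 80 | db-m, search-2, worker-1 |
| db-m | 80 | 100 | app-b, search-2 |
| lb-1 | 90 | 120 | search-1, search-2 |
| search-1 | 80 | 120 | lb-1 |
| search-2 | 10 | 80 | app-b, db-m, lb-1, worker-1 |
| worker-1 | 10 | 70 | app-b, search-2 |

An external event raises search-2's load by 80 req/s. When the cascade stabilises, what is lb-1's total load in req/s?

112

Round 1 — search-2 at 90 > 80. search-2 crashes.
  search-2 sheds 90 req/s to app-b, db-m, lb-1, worker-1: 22 each (2 lost).
    app-b: 10+22 = 32 ≤ 80
    db-m: 80+22 = 102 > 100
    lb-1: 90+22 = 112 ≤ 120
    worker-1: 10+22 = 32 ≤ 70
Round 2 — db-m crashes.
  db-m sheds 102 req/s to app-b: 102 each.
    app-b: 32+102 = 134 > 80
Round 3 — app-b crashes.
  app-b sheds 134 req/s to worker-1: 134 each.
    worker-1: 32+134 = 166 > 70
Round 4 — worker-1 crashes.
  worker-1 sheds 166 req/s: no online neighbours, lost.
No further crashes.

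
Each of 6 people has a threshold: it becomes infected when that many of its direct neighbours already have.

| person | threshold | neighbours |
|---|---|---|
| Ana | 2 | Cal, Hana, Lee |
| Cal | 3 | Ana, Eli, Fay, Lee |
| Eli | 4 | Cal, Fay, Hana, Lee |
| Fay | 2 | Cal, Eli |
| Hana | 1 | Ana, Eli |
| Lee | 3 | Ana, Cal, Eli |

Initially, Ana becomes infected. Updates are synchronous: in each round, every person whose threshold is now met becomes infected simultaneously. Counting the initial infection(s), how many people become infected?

Round 1 — Ana becomes infected (initial).
Round 2 — checking thresholds:
  Cal: 1 of 4 neighbours < 3, holds.
  Hana: 1 of 2 neighbours ≥ 1, becomes infected.
  Lee: 1 of 3 neighbours < 3, holds.
Round 3 — no new infections; cascade stops.

2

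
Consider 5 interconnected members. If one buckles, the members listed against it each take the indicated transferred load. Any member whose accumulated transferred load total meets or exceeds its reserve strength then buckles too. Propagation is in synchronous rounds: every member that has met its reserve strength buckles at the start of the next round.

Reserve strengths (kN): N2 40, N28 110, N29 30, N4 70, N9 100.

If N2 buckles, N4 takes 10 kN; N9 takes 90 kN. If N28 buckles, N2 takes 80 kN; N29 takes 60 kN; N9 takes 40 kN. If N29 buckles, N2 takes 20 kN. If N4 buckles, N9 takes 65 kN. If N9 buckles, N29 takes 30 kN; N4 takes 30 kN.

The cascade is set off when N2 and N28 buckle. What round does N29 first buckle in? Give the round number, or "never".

2

Round 1 — N2, N28 buckle (initial).
  N29: +60 → 60 ≥ 30
  N4: +10 → 10 < 70
  N9: +90+40 → 130 ≥ 100
Round 2 — N29, N9 buckle.
  N4: +30 → 40 < 70
No further bucklings.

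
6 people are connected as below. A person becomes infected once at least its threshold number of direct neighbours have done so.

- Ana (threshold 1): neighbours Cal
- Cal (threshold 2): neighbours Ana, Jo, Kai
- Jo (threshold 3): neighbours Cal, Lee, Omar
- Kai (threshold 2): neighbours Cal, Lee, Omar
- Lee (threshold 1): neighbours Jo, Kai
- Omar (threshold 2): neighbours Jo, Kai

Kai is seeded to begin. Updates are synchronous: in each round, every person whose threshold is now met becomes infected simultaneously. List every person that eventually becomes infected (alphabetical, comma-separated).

Kai, Lee

Round 1 — Kai becomes infected (initial).
Round 2 — checking thresholds:
  Cal: 1 of 3 neighbours < 2, holds.
  Lee: 1 of 2 neighbours ≥ 1, becomes infected.
  Omar: 1 of 2 neighbours < 2, holds.
Round 3 — no new infections; cascade stops.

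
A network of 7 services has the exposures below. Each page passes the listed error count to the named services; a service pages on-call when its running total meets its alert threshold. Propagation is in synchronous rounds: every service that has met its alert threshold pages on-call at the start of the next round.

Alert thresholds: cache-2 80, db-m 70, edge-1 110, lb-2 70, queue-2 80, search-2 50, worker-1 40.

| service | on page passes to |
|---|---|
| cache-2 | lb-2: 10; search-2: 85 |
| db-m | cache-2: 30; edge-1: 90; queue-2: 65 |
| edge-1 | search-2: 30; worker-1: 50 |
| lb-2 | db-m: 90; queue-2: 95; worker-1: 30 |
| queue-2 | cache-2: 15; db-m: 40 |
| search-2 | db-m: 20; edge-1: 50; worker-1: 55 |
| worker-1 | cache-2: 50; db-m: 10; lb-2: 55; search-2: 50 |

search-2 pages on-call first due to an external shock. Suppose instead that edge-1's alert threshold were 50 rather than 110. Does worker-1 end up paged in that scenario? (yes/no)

yes

With edge-1's alert threshold at 50:
Round 1 — search-2 pages on-call (initial).
  db-m: +20 → 20 < 70
  edge-1: +50 → 50 ≥ 50
  worker-1: +55 → 55 ≥ 40
Round 2 — edge-1, worker-1 page on-call.
  cache-2: +50 → 50 < 80
  db-m: +10 → 30 < 70
  lb-2: +55 → 55 < 70
No further pages.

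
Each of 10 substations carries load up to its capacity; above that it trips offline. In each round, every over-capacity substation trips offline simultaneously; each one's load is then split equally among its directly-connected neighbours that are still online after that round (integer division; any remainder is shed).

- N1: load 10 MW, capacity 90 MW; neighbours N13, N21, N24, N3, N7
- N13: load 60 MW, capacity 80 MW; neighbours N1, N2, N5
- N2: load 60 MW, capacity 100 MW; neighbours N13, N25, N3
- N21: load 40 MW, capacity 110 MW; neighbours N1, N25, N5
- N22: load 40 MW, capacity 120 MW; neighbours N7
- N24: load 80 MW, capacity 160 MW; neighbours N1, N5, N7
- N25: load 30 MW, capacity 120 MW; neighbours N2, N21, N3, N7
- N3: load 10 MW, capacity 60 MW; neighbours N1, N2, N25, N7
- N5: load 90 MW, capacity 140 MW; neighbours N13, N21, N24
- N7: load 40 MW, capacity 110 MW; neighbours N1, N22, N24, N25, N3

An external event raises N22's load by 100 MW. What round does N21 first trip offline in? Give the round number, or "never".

Round 1 — N22 at 140 > 120. N22 trips offline.
  N22 sheds 140 MW to N7: 140 each.
    N7: 40+140 = 180 > 110
Round 2 — N7 trips offline.
  N7 sheds 180 MW to N1, N24, N25, N3: 45 each.
    N1: 10+45 = 55 ≤ 90
    N24: 80+45 = 125 ≤ 160
    N25: 30+45 = 75 ≤ 120
    N3: 10+45 = 55 ≤ 60
No further trips.

never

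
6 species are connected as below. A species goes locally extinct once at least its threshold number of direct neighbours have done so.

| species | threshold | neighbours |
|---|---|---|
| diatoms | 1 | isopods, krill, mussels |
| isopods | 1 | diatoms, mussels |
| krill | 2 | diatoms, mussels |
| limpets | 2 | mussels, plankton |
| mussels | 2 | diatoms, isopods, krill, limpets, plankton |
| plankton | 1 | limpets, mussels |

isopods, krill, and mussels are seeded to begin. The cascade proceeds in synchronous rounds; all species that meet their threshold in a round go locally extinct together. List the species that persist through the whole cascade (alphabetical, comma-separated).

Round 1 — isopods, krill, mussels go locally extinct (initial).
Round 2 — checking thresholds:
  diatoms: 3 of 3 neighbours ≥ 1, goes locally extinct.
  limpets: 1 of 2 neighbours < 2, holds.
  plankton: 1 of 2 neighbours ≥ 1, goes locally extinct.
Round 3 — checking thresholds:
  limpets: 2 of 2 neighbours ≥ 2, goes locally extinct.
Round 4 — no new extinctions; cascade stops.

none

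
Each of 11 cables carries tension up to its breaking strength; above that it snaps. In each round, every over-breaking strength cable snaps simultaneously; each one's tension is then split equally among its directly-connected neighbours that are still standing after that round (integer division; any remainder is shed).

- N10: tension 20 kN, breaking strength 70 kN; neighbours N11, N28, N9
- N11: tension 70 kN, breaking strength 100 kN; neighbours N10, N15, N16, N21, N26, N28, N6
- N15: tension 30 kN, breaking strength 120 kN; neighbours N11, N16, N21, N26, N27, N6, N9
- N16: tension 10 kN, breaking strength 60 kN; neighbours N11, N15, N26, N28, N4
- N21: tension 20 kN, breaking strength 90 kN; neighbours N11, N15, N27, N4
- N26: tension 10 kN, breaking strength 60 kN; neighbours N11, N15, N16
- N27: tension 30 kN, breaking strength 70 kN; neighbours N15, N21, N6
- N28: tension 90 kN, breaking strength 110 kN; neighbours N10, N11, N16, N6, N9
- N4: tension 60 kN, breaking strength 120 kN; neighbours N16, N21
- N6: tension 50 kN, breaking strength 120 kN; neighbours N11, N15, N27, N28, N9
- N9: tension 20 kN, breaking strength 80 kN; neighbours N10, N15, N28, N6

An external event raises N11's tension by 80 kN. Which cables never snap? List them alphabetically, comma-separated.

N10, N15, N16, N21, N26, N27, N4, N6, N9

Round 1 — N11 at 150 > 100. N11 snaps.
  N11 sheds 150 kN to N10, N15, N16, N21, N26, N28, N6: 21 each (3 lost).
    N10: 20+21 = 41 ≤ 70
    N15: 30+21 = 51 ≤ 120
    N16: 10+21 = 31 ≤ 60
    N21: 20+21 = 41 ≤ 90
    N26: 10+21 = 31 ≤ 60
    N28: 90+21 = 111 > 110
    N6: 50+21 = 71 ≤ 120
Round 2 — N28 snaps.
  N28 sheds 111 kN to N10, N16, N6, N9: 27 each (3 lost).
    N10: 41+27 = 68 ≤ 70
    N16: 31+27 = 58 ≤ 60
    N6: 71+27 = 98 ≤ 120
    N9: 20+27 = 47 ≤ 80
No further breaks.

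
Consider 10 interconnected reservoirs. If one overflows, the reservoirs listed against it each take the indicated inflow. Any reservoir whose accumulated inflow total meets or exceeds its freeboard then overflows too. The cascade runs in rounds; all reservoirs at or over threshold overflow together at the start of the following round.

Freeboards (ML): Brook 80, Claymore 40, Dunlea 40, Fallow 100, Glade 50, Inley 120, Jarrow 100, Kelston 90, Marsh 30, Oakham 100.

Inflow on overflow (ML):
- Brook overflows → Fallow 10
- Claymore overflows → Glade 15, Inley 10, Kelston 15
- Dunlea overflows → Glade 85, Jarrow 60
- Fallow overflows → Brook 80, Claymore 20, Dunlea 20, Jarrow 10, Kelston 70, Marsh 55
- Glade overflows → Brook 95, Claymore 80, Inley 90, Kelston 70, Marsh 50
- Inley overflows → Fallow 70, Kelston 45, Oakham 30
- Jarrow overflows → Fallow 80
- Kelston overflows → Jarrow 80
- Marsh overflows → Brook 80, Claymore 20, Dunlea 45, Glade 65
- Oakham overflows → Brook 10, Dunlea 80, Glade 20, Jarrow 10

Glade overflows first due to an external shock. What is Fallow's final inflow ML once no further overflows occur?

10

Round 1 — Glade overflows (initial).
  Brook: +95 → 95 ≥ 80
  Claymore: +80 → 80 ≥ 40
  Inley: +90 → 90 < 120
  Kelston: +70 → 70 < 90
  Marsh: +50 → 50 ≥ 30
Round 2 — Brook, Claymore, Marsh overflow.
  Dunlea: +45 → 45 ≥ 40
  Fallow: +10 → 10 < 100
  Inley: +10 → 100 < 120
  Kelston: +15 → 85 < 90
Round 3 — Dunlea overflows.
  Jarrow: +60 → 60 < 100
No further overflows.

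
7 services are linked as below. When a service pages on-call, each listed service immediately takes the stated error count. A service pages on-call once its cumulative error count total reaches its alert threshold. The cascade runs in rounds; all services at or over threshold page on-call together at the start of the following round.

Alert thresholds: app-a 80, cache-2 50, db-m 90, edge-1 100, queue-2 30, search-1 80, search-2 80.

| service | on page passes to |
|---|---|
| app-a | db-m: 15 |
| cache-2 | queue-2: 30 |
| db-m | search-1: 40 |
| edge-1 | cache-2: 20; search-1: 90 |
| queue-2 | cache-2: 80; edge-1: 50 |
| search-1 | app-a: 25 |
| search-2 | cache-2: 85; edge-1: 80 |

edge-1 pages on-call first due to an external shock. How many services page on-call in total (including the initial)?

2

Round 1 — edge-1 pages on-call (initial).
  cache-2: +20 → 20 < 50
  search-1: +90 → 90 ≥ 80
Round 2 — search-1 pages on-call.
  app-a: +25 → 25 < 80
No further pages.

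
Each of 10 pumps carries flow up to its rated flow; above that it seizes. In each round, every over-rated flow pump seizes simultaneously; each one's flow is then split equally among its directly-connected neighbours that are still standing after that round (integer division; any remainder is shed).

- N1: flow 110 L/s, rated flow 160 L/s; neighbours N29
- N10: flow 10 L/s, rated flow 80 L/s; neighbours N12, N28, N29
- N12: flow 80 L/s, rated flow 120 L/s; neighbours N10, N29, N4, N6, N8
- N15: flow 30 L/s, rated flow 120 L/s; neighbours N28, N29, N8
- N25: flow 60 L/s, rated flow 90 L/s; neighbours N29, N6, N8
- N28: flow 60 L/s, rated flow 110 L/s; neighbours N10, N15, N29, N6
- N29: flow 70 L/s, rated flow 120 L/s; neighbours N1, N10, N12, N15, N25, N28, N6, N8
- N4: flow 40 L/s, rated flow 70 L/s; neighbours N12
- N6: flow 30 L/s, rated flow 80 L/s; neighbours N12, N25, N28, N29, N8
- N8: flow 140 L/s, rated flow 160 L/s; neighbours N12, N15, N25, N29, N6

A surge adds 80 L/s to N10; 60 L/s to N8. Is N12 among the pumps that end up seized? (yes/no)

yes

Round 1 — N10 at 90 > 80; N8 at 200 > 160. N10, N8 seize.
  N10 sheds 90 L/s to N12, N28, N29: 30 each.
    N12: 80+30 = 110 ≤ 120
    N28: 60+30 = 90 ≤ 110
    N29: 70+30 = 100 ≤ 120
  N8 sheds 200 L/s to N12, N15, N25, N29, N6: 40 each.
    N12: 110+40 = 150 > 120
    N15: 30+40 = 70 ≤ 120
    N25: 60+40 = 100 > 90
    N29: 100+40 = 140 > 120
    N6: 30+40 = 70 ≤ 80
Round 2 — N12, N25, N29 seize.
  N12 sheds 150 L/s to N4, N6: 75 each.
    N4: 40+75 = 115 > 70
    N6: 70+75 = 145 > 80
  N25 sheds 100 L/s to N6: 100 each.
    N6: 145+100 = 245 > 80
  N29 sheds 140 L/s to N1, N15, N28, N6: 35 each.
    N1: 110+35 = 145 ≤ 160
    N15: 70+35 = 105 ≤ 120
    N28: 90+35 = 125 > 110
    N6: 245+35 = 280 > 80
Round 3 — N28, N4, N6 seize.
  N28 sheds 125 L/s to N15: 125 each.
    N15: 105+125 = 230 > 120
  N4 sheds 115 L/s: no online neighbours, lost.
  N6 sheds 280 L/s: no online neighbours, lost.
Round 4 — N15 seizes.
  N15 sheds 230 L/s: no online neighbours, lost.
No further seizures.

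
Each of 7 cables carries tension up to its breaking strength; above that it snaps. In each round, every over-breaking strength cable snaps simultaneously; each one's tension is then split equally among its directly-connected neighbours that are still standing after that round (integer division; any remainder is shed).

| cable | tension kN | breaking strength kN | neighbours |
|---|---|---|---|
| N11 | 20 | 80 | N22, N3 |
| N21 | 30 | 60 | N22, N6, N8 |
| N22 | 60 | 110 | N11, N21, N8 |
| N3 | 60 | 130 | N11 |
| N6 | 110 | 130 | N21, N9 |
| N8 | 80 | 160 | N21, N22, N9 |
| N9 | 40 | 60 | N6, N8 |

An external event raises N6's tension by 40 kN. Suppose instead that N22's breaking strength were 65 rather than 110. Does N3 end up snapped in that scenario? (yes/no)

With N22's breaking strength at 65:
Round 1 — N6 at 150 > 130. N6 snaps.
  N6 sheds 150 kN to N21, N9: 75 each.
    N21: 30+75 = 105 > 60
    N9: 40+75 = 115 > 60
Round 2 — N21, N9 snap.
  N21 sheds 105 kN to N22, N8: 52 each (1 lost).
    N22: 60+52 = 112 > 65
    N8: 80+52 = 132 ≤ 160
  N9 sheds 115 kN to N8: 115 each.
    N8: 132+115 = 247 > 160
Round 3 — N22, N8 snap.
  N22 sheds 112 kN to N11: 112 each.
    N11: 20+112 = 132 > 80
  N8 sheds 247 kN: no online neighbours, lost.
Round 4 — N11 snaps.
  N11 sheds 132 kN to N3: 132 each.
    N3: 60+132 = 192 > 130
Round 5 — N3 snaps.
  N3 sheds 192 kN: no online neighbours, lost.
No further breaks.

yes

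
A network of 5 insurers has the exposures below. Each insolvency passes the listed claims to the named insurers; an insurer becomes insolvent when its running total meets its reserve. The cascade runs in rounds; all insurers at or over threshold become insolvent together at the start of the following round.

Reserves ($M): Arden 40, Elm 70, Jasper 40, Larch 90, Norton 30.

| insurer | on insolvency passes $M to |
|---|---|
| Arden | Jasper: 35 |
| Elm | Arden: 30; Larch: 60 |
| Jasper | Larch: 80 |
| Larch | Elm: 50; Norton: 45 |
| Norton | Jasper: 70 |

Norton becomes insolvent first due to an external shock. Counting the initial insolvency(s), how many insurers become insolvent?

Round 1 — Norton becomes insolvent (initial).
  Jasper: +70 → 70 ≥ 40
Round 2 — Jasper becomes insolvent.
  Larch: +80 → 80 < 90
No further insolvencies.

2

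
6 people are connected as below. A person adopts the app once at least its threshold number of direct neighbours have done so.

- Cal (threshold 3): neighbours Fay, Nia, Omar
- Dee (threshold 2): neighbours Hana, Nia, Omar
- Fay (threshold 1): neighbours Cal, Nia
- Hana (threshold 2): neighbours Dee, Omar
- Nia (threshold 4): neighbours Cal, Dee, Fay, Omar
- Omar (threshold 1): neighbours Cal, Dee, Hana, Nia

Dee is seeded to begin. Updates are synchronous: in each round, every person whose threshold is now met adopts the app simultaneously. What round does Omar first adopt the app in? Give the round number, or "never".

2

Round 1 — Dee adopts the app (initial).
Round 2 — checking thresholds:
  Hana: 1 of 2 neighbours < 2, below threshold.
  Nia: 1 of 4 neighbours < 4, below threshold.
  Omar: 1 of 4 neighbours ≥ 1, adopts the app.
Round 3 — checking thresholds:
  Cal: 1 of 3 neighbours < 3, below threshold.
  Hana: 2 of 2 neighbours ≥ 2, adopts the app.
  Nia: 2 of 4 neighbours < 4, below threshold.
Round 4 — no new adoptions; cascade stops.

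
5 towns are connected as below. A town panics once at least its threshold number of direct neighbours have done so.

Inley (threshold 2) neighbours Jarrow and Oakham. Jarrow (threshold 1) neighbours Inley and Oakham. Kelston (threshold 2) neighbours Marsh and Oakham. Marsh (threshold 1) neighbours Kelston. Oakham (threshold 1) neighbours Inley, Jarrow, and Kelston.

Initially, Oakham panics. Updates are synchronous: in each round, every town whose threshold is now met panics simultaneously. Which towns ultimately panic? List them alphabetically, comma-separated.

Inley, Jarrow, Oakham

Round 1 — Oakham panics (initial).
Round 2 — checking thresholds:
  Inley: 1 of 2 neighbours < 2, not yet.
  Jarrow: 1 of 2 neighbours ≥ 1, panics.
  Kelston: 1 of 2 neighbours < 2, not yet.
Round 3 — checking thresholds:
  Inley: 2 of 2 neighbours ≥ 2, panics.
  Kelston: 1 of 2 neighbours < 2, not yet.
Round 4 — no new panics; cascade stops.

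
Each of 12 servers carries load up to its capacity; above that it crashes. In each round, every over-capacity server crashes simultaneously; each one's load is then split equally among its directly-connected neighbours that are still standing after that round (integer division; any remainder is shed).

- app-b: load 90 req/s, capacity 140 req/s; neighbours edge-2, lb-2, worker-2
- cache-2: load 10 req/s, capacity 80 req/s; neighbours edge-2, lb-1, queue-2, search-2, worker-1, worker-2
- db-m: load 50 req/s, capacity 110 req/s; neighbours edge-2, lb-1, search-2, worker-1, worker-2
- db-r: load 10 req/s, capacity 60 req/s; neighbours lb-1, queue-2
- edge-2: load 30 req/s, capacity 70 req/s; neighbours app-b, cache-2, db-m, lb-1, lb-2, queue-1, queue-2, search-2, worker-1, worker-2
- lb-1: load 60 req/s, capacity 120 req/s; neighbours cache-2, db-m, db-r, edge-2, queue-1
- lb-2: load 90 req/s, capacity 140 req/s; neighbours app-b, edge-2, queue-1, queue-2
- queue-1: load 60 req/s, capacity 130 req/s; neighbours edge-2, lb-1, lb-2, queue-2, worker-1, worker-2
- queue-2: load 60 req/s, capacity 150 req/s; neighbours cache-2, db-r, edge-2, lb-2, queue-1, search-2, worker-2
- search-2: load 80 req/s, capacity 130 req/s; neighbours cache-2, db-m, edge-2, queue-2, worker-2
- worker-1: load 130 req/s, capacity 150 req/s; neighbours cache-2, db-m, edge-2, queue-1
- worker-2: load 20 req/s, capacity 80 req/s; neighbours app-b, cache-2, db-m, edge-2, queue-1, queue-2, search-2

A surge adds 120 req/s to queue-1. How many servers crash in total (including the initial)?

12

Round 1 — queue-1 at 180 > 130. queue-1 crashes.
  queue-1 sheds 180 req/s to edge-2, lb-1, lb-2, queue-2, worker-1, worker-2: 30 each.
    edge-2: 30+30 = 60 ≤ 70
    lb-1: 60+30 = 90 ≤ 120
    lb-2: 90+30 = 120 ≤ 140
    queue-2: 60+30 = 90 ≤ 150
    worker-1: 130+30 = 160 > 150
    worker-2: 20+30 = 50 ≤ 80
Round 2 — worker-1 crashes.
  worker-1 sheds 160 req/s to cache-2, db-m, edge-2: 53 each (1 lost).
    cache-2: 10+53 = 63 ≤ 80
    db-m: 50+53 = 103 ≤ 110
    edge-2: 60+53 = 113 > 70
Round 3 — edge-2 crashes.
  edge-2 sheds 113 req/s to app-b, cache-2, db-m, lb-1, lb-2, queue-2, search-2, worker-2: 14 each (1 lost).
    app-b: 90+14 = 104 ≤ 140
    cache-2: 63+14 = 77 ≤ 80
    db-m: 103+14 = 117 > 110
    lb-1: 90+14 = 104 ≤ 120
    lb-2: 120+14 = 134 ≤ 140
    queue-2: 90+14 = 104 ≤ 150
    search-2: 80+14 = 94 ≤ 130
    worker-2: 50+14 = 64 ≤ 80
Round 4 — db-m crashes.
  db-m sheds 117 req/s to lb-1, search-2, worker-2: 39 each.
    lb-1: 104+39 = 143 > 120
    search-2: 94+39 = 133 > 130
    worker-2: 64+39 = 103 > 80
Round 5 — lb-1, search-2, worker-2 crash.
  lb-1 sheds 143 req/s to cache-2, db-r: 71 each (1 lost).
    cache-2: 77+71 = 148 > 80
    db-r: 10+71 = 81 > 60
  search-2 sheds 133 req/s to cache-2, queue-2: 66 each (1 lost).
    cache-2: 148+66 = 214 > 80
    queue-2: 104+66 = 170 > 150
  worker-2 sheds 103 req/s to app-b, cache-2, queue-2: 34 each (1 lost).
    app-b: 104+34 = 138 ≤ 140
    cache-2: 214+34 = 248 > 80
    queue-2: 170+34 = 204 > 150
Round 6 — cache-2, db-r, queue-2 crash.
  cache-2 sheds 248 req/s: no online neighbours, lost.
  db-r sheds 81 req/s: no online neighbours, lost.
  queue-2 sheds 204 req/s to lb-2: 204 each.
    lb-2: 134+204 = 338 > 140
Round 7 — lb-2 crashes.
  lb-2 sheds 338 req/s to app-b: 338 each.
    app-b: 138+338 = 476 > 140
Round 8 — app-b crashes.
  app-b sheds 476 req/s: no online neighbours, lost.
No further crashes.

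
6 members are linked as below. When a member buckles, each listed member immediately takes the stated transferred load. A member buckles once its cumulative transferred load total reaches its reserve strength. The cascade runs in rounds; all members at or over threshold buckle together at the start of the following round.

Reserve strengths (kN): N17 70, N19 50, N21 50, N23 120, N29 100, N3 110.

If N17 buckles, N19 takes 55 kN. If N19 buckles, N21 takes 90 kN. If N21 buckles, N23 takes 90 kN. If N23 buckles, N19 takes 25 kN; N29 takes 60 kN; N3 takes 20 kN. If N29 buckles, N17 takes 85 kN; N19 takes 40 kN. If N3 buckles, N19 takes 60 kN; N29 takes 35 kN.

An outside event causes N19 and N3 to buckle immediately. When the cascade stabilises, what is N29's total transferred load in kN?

Round 1 — N19, N3 buckle (initial).
  N21: +90 → 90 ≥ 50
  N29: +35 → 35 < 100
Round 2 — N21 buckles.
  N23: +90 → 90 < 120
No further bucklings.

35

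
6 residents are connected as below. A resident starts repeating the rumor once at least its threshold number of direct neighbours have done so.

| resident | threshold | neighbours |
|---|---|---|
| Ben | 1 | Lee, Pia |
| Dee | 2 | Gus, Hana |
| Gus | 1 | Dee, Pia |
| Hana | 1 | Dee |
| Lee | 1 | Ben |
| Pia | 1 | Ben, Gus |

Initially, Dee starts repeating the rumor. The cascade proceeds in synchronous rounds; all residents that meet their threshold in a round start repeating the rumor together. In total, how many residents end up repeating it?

6

Round 1 — Dee starts repeating the rumor (initial).
Round 2 — checking thresholds:
  Gus: 1 of 2 neighbours ≥ 1, starts repeating the rumor.
  Hana: 1 of 1 neighbours ≥ 1, starts repeating the rumor.
Round 3 — checking thresholds:
  Pia: 1 of 2 neighbours ≥ 1, starts repeating the rumor.
Round 4 — checking thresholds:
  Ben: 1 of 2 neighbours ≥ 1, starts repeating the rumor.
Round 5 — checking thresholds:
  Lee: 1 of 1 neighbours ≥ 1, starts repeating the rumor.
Round 6 — no new spreads; cascade stops.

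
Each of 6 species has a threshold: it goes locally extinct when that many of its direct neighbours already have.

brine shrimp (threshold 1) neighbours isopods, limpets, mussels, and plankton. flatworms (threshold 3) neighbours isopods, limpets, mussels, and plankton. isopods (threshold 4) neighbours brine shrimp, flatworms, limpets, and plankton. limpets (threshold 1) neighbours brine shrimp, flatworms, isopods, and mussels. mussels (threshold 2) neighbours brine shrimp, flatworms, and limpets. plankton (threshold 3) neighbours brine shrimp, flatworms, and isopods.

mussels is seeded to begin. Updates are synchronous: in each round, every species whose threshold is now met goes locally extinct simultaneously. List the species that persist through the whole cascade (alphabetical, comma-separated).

Round 1 — mussels goes locally extinct (initial).
Round 2 — checking thresholds:
  brine shrimp: 1 of 4 neighbours ≥ 1, goes locally extinct.
  flatworms: 1 of 4 neighbours < 3, below threshold.
  limpets: 1 of 4 neighbours ≥ 1, goes locally extinct.
Round 3 — no new extinctions; cascade stops.

flatworms, isopods, plankton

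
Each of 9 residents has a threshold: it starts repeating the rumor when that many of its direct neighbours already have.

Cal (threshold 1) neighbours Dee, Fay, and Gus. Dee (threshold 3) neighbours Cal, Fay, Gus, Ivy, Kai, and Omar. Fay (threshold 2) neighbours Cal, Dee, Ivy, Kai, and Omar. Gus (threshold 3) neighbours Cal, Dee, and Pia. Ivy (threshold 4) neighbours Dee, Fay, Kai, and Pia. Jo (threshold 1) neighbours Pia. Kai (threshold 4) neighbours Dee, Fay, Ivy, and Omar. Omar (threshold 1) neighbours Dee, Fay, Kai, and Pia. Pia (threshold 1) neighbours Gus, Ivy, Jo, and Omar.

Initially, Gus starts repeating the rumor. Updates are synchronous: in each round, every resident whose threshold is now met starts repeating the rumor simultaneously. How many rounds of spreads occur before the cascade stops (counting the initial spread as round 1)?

Round 1 — Gus starts repeating the rumor (initial).
Round 2 — checking thresholds:
  Cal: 1 of 3 neighbours ≥ 1, starts repeating the rumor.
  Dee: 1 of 6 neighbours < 3, holds.
  Pia: 1 of 4 neighbours ≥ 1, starts repeating the rumor.
Round 3 — checking thresholds:
  Dee: 2 of 6 neighbours < 3, holds.
  Fay: 1 of 5 neighbours < 2, holds.
  Ivy: 1 of 4 neighbours < 4, holds.
  Jo: 1 of 1 neighbours ≥ 1, starts repeating the rumor.
  Omar: 1 of 4 neighbours ≥ 1, starts repeating the rumor.
Round 4 — checking thresholds:
  Dee: 3 of 6 neighbours ≥ 3, starts repeating the rumor.
  Fay: 2 of 5 neighbours ≥ 2, starts repeating the rumor.
  Ivy: 1 of 4 neighbours < 4, holds.
  Kai: 1 of 4 neighbours < 4, holds.
Round 5 — no new spreads; cascade stops.

4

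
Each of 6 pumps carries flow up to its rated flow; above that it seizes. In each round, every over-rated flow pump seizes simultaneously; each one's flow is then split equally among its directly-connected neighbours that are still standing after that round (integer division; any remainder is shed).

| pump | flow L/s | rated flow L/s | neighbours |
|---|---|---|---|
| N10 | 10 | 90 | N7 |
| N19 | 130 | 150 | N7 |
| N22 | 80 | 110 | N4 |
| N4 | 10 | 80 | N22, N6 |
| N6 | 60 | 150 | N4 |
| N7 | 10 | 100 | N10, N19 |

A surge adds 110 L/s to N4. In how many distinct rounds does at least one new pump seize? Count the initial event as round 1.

2

Round 1 — N4 at 120 > 80. N4 seizes.
  N4 sheds 120 L/s to N22, N6: 60 each.
    N22: 80+60 = 140 > 110
    N6: 60+60 = 120 ≤ 150
Round 2 — N22 seizes.
  N22 sheds 140 L/s: no online neighbours, lost.
No further seizures.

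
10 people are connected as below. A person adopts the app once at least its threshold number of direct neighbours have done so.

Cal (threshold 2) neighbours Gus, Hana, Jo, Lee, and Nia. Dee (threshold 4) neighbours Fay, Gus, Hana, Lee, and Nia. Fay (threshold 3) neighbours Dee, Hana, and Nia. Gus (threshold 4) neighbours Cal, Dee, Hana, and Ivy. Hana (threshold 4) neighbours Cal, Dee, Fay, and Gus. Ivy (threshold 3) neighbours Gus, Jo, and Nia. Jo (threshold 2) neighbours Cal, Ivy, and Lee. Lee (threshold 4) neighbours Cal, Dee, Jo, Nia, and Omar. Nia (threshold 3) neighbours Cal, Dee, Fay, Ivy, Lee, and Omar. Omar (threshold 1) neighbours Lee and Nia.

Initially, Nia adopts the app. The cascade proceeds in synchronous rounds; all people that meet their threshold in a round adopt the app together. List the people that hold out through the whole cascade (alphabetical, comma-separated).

Round 1 — Nia adopts the app (initial).
Round 2 — checking thresholds:
  Cal: 1 of 5 neighbours < 2, not yet.
  Dee: 1 of 5 neighbours < 4, not yet.
  Fay: 1 of 3 neighbours < 3, not yet.
  Ivy: 1 of 3 neighbours < 3, not yet.
  Lee: 1 of 5 neighbours < 4, not yet.
  Omar: 1 of 2 neighbours ≥ 1, adopts the app.
Round 3 — no new adoptions; cascade stops.

Cal, Dee, Fay, Gus, Hana, Ivy, Jo, Lee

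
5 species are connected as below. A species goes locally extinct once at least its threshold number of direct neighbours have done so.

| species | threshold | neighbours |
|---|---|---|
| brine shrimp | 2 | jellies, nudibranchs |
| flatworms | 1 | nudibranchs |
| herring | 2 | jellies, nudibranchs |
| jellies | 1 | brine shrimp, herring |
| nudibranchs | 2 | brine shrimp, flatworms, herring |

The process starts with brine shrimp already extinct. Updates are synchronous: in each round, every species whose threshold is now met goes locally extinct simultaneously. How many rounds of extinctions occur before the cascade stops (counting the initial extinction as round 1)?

Round 1 — brine shrimp goes locally extinct (initial).
Round 2 — checking thresholds:
  jellies: 1 of 2 neighbours ≥ 1, goes locally extinct.
  nudibranchs: 1 of 3 neighbours < 2, holds.
Round 3 — no new extinctions; cascade stops.

2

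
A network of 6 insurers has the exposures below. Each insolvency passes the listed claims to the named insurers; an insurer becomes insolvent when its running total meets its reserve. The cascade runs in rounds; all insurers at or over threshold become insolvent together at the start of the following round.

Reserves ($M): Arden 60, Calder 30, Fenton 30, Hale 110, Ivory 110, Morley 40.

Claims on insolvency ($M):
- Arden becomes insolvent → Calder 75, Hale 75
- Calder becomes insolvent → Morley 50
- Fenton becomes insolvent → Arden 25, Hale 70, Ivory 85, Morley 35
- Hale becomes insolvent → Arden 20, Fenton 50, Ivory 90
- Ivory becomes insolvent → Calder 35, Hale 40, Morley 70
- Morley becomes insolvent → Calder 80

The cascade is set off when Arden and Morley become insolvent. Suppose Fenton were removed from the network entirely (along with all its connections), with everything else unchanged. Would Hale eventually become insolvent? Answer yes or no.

no

With Fenton removed:
Round 1 — Arden, Morley become insolvent (initial).
  Calder: +75+80 → 155 ≥ 30
  Hale: +75 → 75 < 110
Round 2 — Calder becomes insolvent.
No further insolvencies.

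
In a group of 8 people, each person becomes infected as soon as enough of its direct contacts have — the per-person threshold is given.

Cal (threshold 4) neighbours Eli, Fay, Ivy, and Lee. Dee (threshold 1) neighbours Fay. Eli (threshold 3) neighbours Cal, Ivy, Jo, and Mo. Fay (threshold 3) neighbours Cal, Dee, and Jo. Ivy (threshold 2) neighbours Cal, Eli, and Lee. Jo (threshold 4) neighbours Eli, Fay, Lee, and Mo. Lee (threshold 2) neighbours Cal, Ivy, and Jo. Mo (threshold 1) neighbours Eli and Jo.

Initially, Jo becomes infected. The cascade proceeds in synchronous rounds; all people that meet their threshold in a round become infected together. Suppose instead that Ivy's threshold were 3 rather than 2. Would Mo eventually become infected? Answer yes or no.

With Ivy's threshold at 3:
Round 1 — Jo becomes infected (initial).
Round 2 — checking thresholds:
  Eli: 1 of 4 neighbours < 3, not yet.
  Fay: 1 of 3 neighbours < 3, not yet.
  Lee: 1 of 3 neighbours < 2, not yet.
  Mo: 1 of 2 neighbours ≥ 1, becomes infected.
Round 3 — no new infections; cascade stops.

yes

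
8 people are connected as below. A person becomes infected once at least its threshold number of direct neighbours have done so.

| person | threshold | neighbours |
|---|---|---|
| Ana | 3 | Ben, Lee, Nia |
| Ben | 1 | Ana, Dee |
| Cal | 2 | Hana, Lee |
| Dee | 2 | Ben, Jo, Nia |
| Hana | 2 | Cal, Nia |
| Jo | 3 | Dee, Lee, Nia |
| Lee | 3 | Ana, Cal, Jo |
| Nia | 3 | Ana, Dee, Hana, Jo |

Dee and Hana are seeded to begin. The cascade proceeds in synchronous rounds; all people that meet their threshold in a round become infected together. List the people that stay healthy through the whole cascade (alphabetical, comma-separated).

Round 1 — Dee, Hana become infected (initial).
Round 2 — checking thresholds:
  Ben: 1 of 2 neighbours ≥ 1, becomes infected.
  Cal: 1 of 2 neighbours < 2, below threshold.
  Jo: 1 of 3 neighbours < 3, below threshold.
  Nia: 2 of 4 neighbours < 3, below threshold.
Round 3 — no new infections; cascade stops.

Ana, Cal, Jo, Lee, Nia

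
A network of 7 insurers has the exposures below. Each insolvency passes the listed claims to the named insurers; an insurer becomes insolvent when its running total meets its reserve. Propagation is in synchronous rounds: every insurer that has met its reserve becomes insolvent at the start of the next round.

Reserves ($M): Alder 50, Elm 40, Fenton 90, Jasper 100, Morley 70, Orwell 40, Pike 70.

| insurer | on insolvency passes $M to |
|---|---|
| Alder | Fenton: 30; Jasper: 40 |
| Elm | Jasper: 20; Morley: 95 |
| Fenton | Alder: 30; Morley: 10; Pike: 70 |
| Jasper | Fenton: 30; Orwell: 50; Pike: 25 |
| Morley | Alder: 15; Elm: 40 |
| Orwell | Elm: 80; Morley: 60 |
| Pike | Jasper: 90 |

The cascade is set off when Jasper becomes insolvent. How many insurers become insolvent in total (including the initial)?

Round 1 — Jasper becomes insolvent (initial).
  Fenton: +30 → 30 < 90
  Orwell: +50 → 50 ≥ 40
  Pike: +25 → 25 < 70
Round 2 — Orwell becomes insolvent.
  Elm: +80 → 80 ≥ 40
  Morley: +60 → 60 < 70
Round 3 — Elm becomes insolvent.
  Morley: +95 → 155 ≥ 70
Round 4 — Morley becomes insolvent.
  Alder: +15 → 15 < 50
No further insolvencies.

4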